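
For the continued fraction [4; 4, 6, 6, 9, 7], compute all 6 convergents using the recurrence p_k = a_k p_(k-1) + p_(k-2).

Using the convergent recurrence p_i = a_i*p_{i-1} + p_{i-2}, q_i = a_i*q_{i-1} + q_{i-2} with p_{-2}=0, p_{-1}=1, q_{-2}=1, q_{-1}=0:
  i=0: a_0=4, p_0 = 4*1 + 0 = 4, q_0 = 4*0 + 1 = 1.
  i=1: a_1=4, p_1 = 4*4 + 1 = 17, q_1 = 4*1 + 0 = 4.
  i=2: a_2=6, p_2 = 6*17 + 4 = 106, q_2 = 6*4 + 1 = 25.
  i=3: a_3=6, p_3 = 6*106 + 17 = 653, q_3 = 6*25 + 4 = 154.
  i=4: a_4=9, p_4 = 9*653 + 106 = 5983, q_4 = 9*154 + 25 = 1411.
  i=5: a_5=7, p_5 = 7*5983 + 653 = 42534, q_5 = 7*1411 + 154 = 10031.

4/1, 17/4, 106/25, 653/154, 5983/1411, 42534/10031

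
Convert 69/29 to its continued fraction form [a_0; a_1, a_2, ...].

Run the Euclidean algorithm on 69 and 29; the successive quotients are the partial quotients a_0, a_1, ... (each step inverts the fractional part left over by the previous one):
  69 = 2*29 + 11, so a_0 = 2.
  29 = 2*11 + 7, so a_1 = 2.
  11 = 1*7 + 4, so a_2 = 1.
  7 = 1*4 + 3, so a_3 = 1.
  4 = 1*3 + 1, so a_4 = 1.
  3 = 3*1 + 0, so a_5 = 3.
The remainder reaches 0 after 6 divisions, so the expansion has 6 partial quotients, read off in order.

[2; 2, 1, 1, 1, 3]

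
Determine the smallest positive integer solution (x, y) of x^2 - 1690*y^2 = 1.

First expand sqrt(1690) as a continued fraction. With x_i = (sqrt(1690) + m_i)/d_i and (m_0, d_0) = (0, 1): a_0 = floor(sqrt(1690)) = 41, since 41^2 = 1681 <= 1690 < 1764 = 42^2.
Iterate m_{i+1} = d_i*a_i - m_i, d_{i+1} = (1690 - m_{i+1}^2)/d_i, a_{i+1} = floor((a_0 + m_{i+1})/d_{i+1}):
  m_1 = 1*41 - 0 = 41, d_1 = (1690 - 41^2)/1 = 9/1 = 9, a_1 = floor((41 + 41)/9) = 9.
  m_2 = 9*9 - 41 = 40, d_2 = (1690 - 40^2)/9 = 90/9 = 10, a_2 = floor((41 + 40)/10) = 8.
  m_3 = 10*8 - 40 = 40, d_3 = (1690 - 40^2)/10 = 90/10 = 9, a_3 = floor((41 + 40)/9) = 9.
  m_4 = 9*9 - 40 = 41, d_4 = (1690 - 41^2)/9 = 9/9 = 1, a_4 = floor((41 + 41)/1) = 82.
  m_5 = 1*82 - 41 = 41, d_5 = (1690 - 41^2)/1 = 9/1 = 9: (m_5, d_5) = (m_1, d_1) = (41, 9), so from here the quotients repeat a_1, ..., a_4; the period length is 4.
So sqrt(1690) = [41; (9, 8, 9, 82)] with period length k = 4.
k is even, so the fundamental solution of x^2 - 1690y^2 = 1 is (p_{k-1}, q_{k-1}) = (p_3, q_3); compute convergents through index 3.
Convergents (p_i = a_i*p_{i-1} + p_{i-2}, q_i = a_i*q_{i-1} + q_{i-2} with p_{-2}=0, p_{-1}=1, q_{-2}=1, q_{-1}=0):
  i=0: a_0=41, p_0 = 41*1 + 0 = 41, q_0 = 41*0 + 1 = 1.
  i=1: a_1=9, p_1 = 9*41 + 1 = 370, q_1 = 9*1 + 0 = 9.
  i=2: a_2=8, p_2 = 8*370 + 41 = 3001, q_2 = 8*9 + 1 = 73.
  i=3: a_3=9, p_3 = 9*3001 + 370 = 27379, q_3 = 9*73 + 9 = 666.
Check: 27379^2 - 1690*666^2 = 749609641 - 749609640 = 1, so (x, y) = (27379, 666) solves the equation, and by the theorem it is the least positive solution.

(x, y) = (27379, 666)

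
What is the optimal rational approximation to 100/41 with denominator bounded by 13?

Expand x = 100/41 as a continued fraction with the Euclidean algorithm:
  100 = 2*41 + 18, so a_0 = 2.
  41 = 2*18 + 5, so a_1 = 2.
  18 = 3*5 + 3, so a_2 = 3.
  5 = 1*3 + 2, so a_3 = 1.
  3 = 1*2 + 1, so a_4 = 1.
  2 = 2*1 + 0, so a_5 = 2.
so x = [2; 2, 3, 1, 1, 2].
Convergents (p_i = a_i*p_{i-1} + p_{i-2}, q_i = a_i*q_{i-1} + q_{i-2} with p_{-2}=0, p_{-1}=1, q_{-2}=1, q_{-1}=0), until the denominator exceeds 13:
  i=0: a_0=2, p_0 = 2*1 + 0 = 2, q_0 = 2*0 + 1 = 1.
  i=1: a_1=2, p_1 = 2*2 + 1 = 5, q_1 = 2*1 + 0 = 2.
  i=2: a_2=3, p_2 = 3*5 + 2 = 17, q_2 = 3*2 + 1 = 7.
  i=3: a_3=1, p_3 = 1*17 + 5 = 22, q_3 = 1*7 + 2 = 9.
  i=4: a_4=1, p_4 = 1*22 + 17 = 39, q_4 = 1*9 + 7 = 16.
q_4 = 16 > 13, so the last convergent with denominator <= 13 is p_3/q_3 = 22/9.
The closest fraction with denominator <= 13 is either p_3/q_3 or the intermediate fraction (k*p_3 + p_2)/(k*q_3 + q_2) with the largest k >= 1 whose denominator stays <= 13; these approach x as k grows, and every other convergent or intermediate fraction in range is farther away.
Largest k: floor((13 - q_2)/q_3) = floor((13 - 7)/9) = 0.
Since k = 0, no intermediate fraction beyond p_3/q_3 has denominator <= 13, so the convergent 22/9 is the closest (its error is |100*9 - 22*41|/(41*9) = 2/369).

22/9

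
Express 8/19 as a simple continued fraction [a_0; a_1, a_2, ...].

Run the Euclidean algorithm on 8 and 19; the successive quotients are the partial quotients a_0, a_1, ... (each step inverts the fractional part left over by the previous one):
  8 = 0*19 + 8, so a_0 = 0.
  19 = 2*8 + 3, so a_1 = 2.
  8 = 2*3 + 2, so a_2 = 2.
  3 = 1*2 + 1, so a_3 = 1.
  2 = 2*1 + 0, so a_4 = 2.
The remainder reaches 0 after 5 divisions, so the expansion has 5 partial quotients, read off in order.

[0; 2, 2, 1, 2]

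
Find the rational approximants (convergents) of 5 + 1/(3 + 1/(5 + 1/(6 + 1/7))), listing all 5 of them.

5/1, 16/3, 85/16, 526/99, 3767/709

Using the convergent recurrence p_i = a_i*p_{i-1} + p_{i-2}, q_i = a_i*q_{i-1} + q_{i-2} with p_{-2}=0, p_{-1}=1, q_{-2}=1, q_{-1}=0:
  i=0: a_0=5, p_0 = 5*1 + 0 = 5, q_0 = 5*0 + 1 = 1.
  i=1: a_1=3, p_1 = 3*5 + 1 = 16, q_1 = 3*1 + 0 = 3.
  i=2: a_2=5, p_2 = 5*16 + 5 = 85, q_2 = 5*3 + 1 = 16.
  i=3: a_3=6, p_3 = 6*85 + 16 = 526, q_3 = 6*16 + 3 = 99.
  i=4: a_4=7, p_4 = 7*526 + 85 = 3767, q_4 = 7*99 + 16 = 709.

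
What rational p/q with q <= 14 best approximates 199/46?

Expand x = 199/46 as a continued fraction with the Euclidean algorithm:
  199 = 4*46 + 15, so a_0 = 4.
  46 = 3*15 + 1, so a_1 = 3.
  15 = 15*1 + 0, so a_2 = 15.
so x = [4; 3, 15].
Convergents (p_i = a_i*p_{i-1} + p_{i-2}, q_i = a_i*q_{i-1} + q_{i-2} with p_{-2}=0, p_{-1}=1, q_{-2}=1, q_{-1}=0), until the denominator exceeds 14:
  i=0: a_0=4, p_0 = 4*1 + 0 = 4, q_0 = 4*0 + 1 = 1.
  i=1: a_1=3, p_1 = 3*4 + 1 = 13, q_1 = 3*1 + 0 = 3.
  i=2: a_2=15, p_2 = 15*13 + 4 = 199, q_2 = 15*3 + 1 = 46.
q_2 = 46 > 14, so the last convergent with denominator <= 14 is p_1/q_1 = 13/3.
The closest fraction with denominator <= 14 is either p_1/q_1 or the intermediate fraction (k*p_1 + p_0)/(k*q_1 + q_0) with the largest k >= 1 whose denominator stays <= 14; these approach x as k grows, and every other convergent or intermediate fraction in range is farther away.
Largest k: floor((14 - q_0)/q_1) = floor((14 - 1)/3) = 4.
That gives (4*13 + 4)/(4*3 + 1) = 56/13.
Compare the errors: |x - 13/3| = |199*3 - 13*46|/(46*3) = 1/138, and |x - 56/13| = |199*13 - 56*46|/(46*13) = 11/598.
Cross-multiplying, 1*598 = 598 < 1518 = 11*138, so 1/138 is smaller: the convergent 13/3 is closer to x than 56/13.

13/3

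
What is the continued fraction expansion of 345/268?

Run the Euclidean algorithm on 345 and 268; the successive quotients are the partial quotients a_0, a_1, ... (each step inverts the fractional part left over by the previous one):
  345 = 1*268 + 77, so a_0 = 1.
  268 = 3*77 + 37, so a_1 = 3.
  77 = 2*37 + 3, so a_2 = 2.
  37 = 12*3 + 1, so a_3 = 12.
  3 = 3*1 + 0, so a_4 = 3.
The remainder reaches 0 after 5 divisions, so the expansion has 5 partial quotients, read off in order.

[1; 3, 2, 12, 3]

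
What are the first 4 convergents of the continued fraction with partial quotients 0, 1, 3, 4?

0/1, 1/1, 3/4, 13/17

Using the convergent recurrence p_i = a_i*p_{i-1} + p_{i-2}, q_i = a_i*q_{i-1} + q_{i-2} with p_{-2}=0, p_{-1}=1, q_{-2}=1, q_{-1}=0:
  i=0: a_0=0, p_0 = 0*1 + 0 = 0, q_0 = 0*0 + 1 = 1.
  i=1: a_1=1, p_1 = 1*0 + 1 = 1, q_1 = 1*1 + 0 = 1.
  i=2: a_2=3, p_2 = 3*1 + 0 = 3, q_2 = 3*1 + 1 = 4.
  i=3: a_3=4, p_3 = 4*3 + 1 = 13, q_3 = 4*4 + 1 = 17.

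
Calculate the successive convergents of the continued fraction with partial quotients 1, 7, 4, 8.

1/1, 8/7, 33/29, 272/239

Using the convergent recurrence p_i = a_i*p_{i-1} + p_{i-2}, q_i = a_i*q_{i-1} + q_{i-2} with p_{-2}=0, p_{-1}=1, q_{-2}=1, q_{-1}=0:
  i=0: a_0=1, p_0 = 1*1 + 0 = 1, q_0 = 1*0 + 1 = 1.
  i=1: a_1=7, p_1 = 7*1 + 1 = 8, q_1 = 7*1 + 0 = 7.
  i=2: a_2=4, p_2 = 4*8 + 1 = 33, q_2 = 4*7 + 1 = 29.
  i=3: a_3=8, p_3 = 8*33 + 8 = 272, q_3 = 8*29 + 7 = 239.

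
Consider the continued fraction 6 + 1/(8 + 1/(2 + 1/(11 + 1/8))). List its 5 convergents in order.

6/1, 49/8, 104/17, 1193/195, 9648/1577

Using the convergent recurrence p_i = a_i*p_{i-1} + p_{i-2}, q_i = a_i*q_{i-1} + q_{i-2} with p_{-2}=0, p_{-1}=1, q_{-2}=1, q_{-1}=0:
  i=0: a_0=6, p_0 = 6*1 + 0 = 6, q_0 = 6*0 + 1 = 1.
  i=1: a_1=8, p_1 = 8*6 + 1 = 49, q_1 = 8*1 + 0 = 8.
  i=2: a_2=2, p_2 = 2*49 + 6 = 104, q_2 = 2*8 + 1 = 17.
  i=3: a_3=11, p_3 = 11*104 + 49 = 1193, q_3 = 11*17 + 8 = 195.
  i=4: a_4=8, p_4 = 8*1193 + 104 = 9648, q_4 = 8*195 + 17 = 1577.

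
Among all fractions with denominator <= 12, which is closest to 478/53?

9/1

Expand x = 478/53 as a continued fraction with the Euclidean algorithm:
  478 = 9*53 + 1, so a_0 = 9.
  53 = 53*1 + 0, so a_1 = 53.
so x = [9; 53].
Convergents (p_i = a_i*p_{i-1} + p_{i-2}, q_i = a_i*q_{i-1} + q_{i-2} with p_{-2}=0, p_{-1}=1, q_{-2}=1, q_{-1}=0), until the denominator exceeds 12:
  i=0: a_0=9, p_0 = 9*1 + 0 = 9, q_0 = 9*0 + 1 = 1.
  i=1: a_1=53, p_1 = 53*9 + 1 = 478, q_1 = 53*1 + 0 = 53.
q_1 = 53 > 12, so the last convergent with denominator <= 12 is p_0/q_0 = 9/1.
The closest fraction with denominator <= 12 is either p_0/q_0 or the intermediate fraction (k*p_0 + p_{-1})/(k*q_0 + q_{-1}) with the largest k >= 1 whose denominator stays <= 12; these approach x as k grows, and every other convergent or intermediate fraction in range is farther away.
Largest k: floor((12 - q_{-1})/q_0) = floor((12 - 0)/1) = 12 (using the seeds p_{-1} = 1, q_{-1} = 0).
That gives (12*9 + 1)/(12*1 + 0) = 109/12.
Compare the errors: |x - 9/1| = |478*1 - 9*53|/(53*1) = 1/53, and |x - 109/12| = |478*12 - 109*53|/(53*12) = 41/636.
Cross-multiplying, 1*636 = 636 < 2173 = 41*53, so 1/53 is smaller: the convergent 9/1 is closer to x than 109/12.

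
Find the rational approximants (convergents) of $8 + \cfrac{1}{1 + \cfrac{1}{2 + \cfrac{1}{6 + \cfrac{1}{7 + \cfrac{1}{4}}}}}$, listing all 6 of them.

Using the convergent recurrence p_i = a_i*p_{i-1} + p_{i-2}, q_i = a_i*q_{i-1} + q_{i-2} with p_{-2}=0, p_{-1}=1, q_{-2}=1, q_{-1}=0:
  i=0: a_0=8, p_0 = 8*1 + 0 = 8, q_0 = 8*0 + 1 = 1.
  i=1: a_1=1, p_1 = 1*8 + 1 = 9, q_1 = 1*1 + 0 = 1.
  i=2: a_2=2, p_2 = 2*9 + 8 = 26, q_2 = 2*1 + 1 = 3.
  i=3: a_3=6, p_3 = 6*26 + 9 = 165, q_3 = 6*3 + 1 = 19.
  i=4: a_4=7, p_4 = 7*165 + 26 = 1181, q_4 = 7*19 + 3 = 136.
  i=5: a_5=4, p_5 = 4*1181 + 165 = 4889, q_5 = 4*136 + 19 = 563.

8/1, 9/1, 26/3, 165/19, 1181/136, 4889/563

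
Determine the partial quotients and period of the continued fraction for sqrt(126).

[11; (4, 2, 4, 22)]

Write x_i = (sqrt(126) + m_i)/d_i with (m_0, d_0) = (0, 1). a_0 = floor(sqrt(126)) = 11, since 11^2 = 121 <= 126 < 144 = 12^2.
Iterate m_{i+1} = d_i*a_i - m_i, d_{i+1} = (126 - m_{i+1}^2)/d_i, a_{i+1} = floor((a_0 + m_{i+1})/d_{i+1}):
  m_1 = 1*11 - 0 = 11, d_1 = (126 - 11^2)/1 = 5/1 = 5, a_1 = floor((11 + 11)/5) = 4.
  m_2 = 5*4 - 11 = 9, d_2 = (126 - 9^2)/5 = 45/5 = 9, a_2 = floor((11 + 9)/9) = 2.
  m_3 = 9*2 - 9 = 9, d_3 = (126 - 9^2)/9 = 45/9 = 5, a_3 = floor((11 + 9)/5) = 4.
  m_4 = 5*4 - 9 = 11, d_4 = (126 - 11^2)/5 = 5/5 = 1, a_4 = floor((11 + 11)/1) = 22.
  m_5 = 1*22 - 11 = 11, d_5 = (126 - 11^2)/1 = 5/1 = 5: (m_5, d_5) = (m_1, d_1) = (11, 5), so from here the quotients repeat a_1, ..., a_4; the period length is 4.
Hence the expansion of sqrt(126) is a_0 = 11 followed by the repeating block 4, 2, 4, 22 (period 4).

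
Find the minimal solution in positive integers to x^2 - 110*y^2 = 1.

(x, y) = (21, 2)

First expand sqrt(110) as a continued fraction. With x_i = (sqrt(110) + m_i)/d_i and (m_0, d_0) = (0, 1): a_0 = floor(sqrt(110)) = 10, since 10^2 = 100 <= 110 < 121 = 11^2.
Iterate m_{i+1} = d_i*a_i - m_i, d_{i+1} = (110 - m_{i+1}^2)/d_i, a_{i+1} = floor((a_0 + m_{i+1})/d_{i+1}):
  m_1 = 1*10 - 0 = 10, d_1 = (110 - 10^2)/1 = 10/1 = 10, a_1 = floor((10 + 10)/10) = 2.
  m_2 = 10*2 - 10 = 10, d_2 = (110 - 10^2)/10 = 10/10 = 1, a_2 = floor((10 + 10)/1) = 20.
  m_3 = 1*20 - 10 = 10, d_3 = (110 - 10^2)/1 = 10/1 = 10: (m_3, d_3) = (m_1, d_1) = (10, 10), so from here the quotients repeat a_1, a_2; the period length is 2.
So sqrt(110) = [10; (2, 20)] with period length k = 2.
k is even, so the fundamental solution of x^2 - 110y^2 = 1 is (p_{k-1}, q_{k-1}) = (p_1, q_1); compute convergents through index 1.
Convergents (p_i = a_i*p_{i-1} + p_{i-2}, q_i = a_i*q_{i-1} + q_{i-2} with p_{-2}=0, p_{-1}=1, q_{-2}=1, q_{-1}=0):
  i=0: a_0=10, p_0 = 10*1 + 0 = 10, q_0 = 10*0 + 1 = 1.
  i=1: a_1=2, p_1 = 2*10 + 1 = 21, q_1 = 2*1 + 0 = 2.
Check: 21^2 - 110*2^2 = 441 - 440 = 1, so (x, y) = (21, 2) solves the equation, and by the theorem it is the least positive solution.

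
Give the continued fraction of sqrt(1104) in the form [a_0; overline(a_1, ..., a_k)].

[33; overline(4, 2, 2, 2, 4, 66)]

Write x_i = (sqrt(1104) + m_i)/d_i with (m_0, d_0) = (0, 1). a_0 = floor(sqrt(1104)) = 33, since 33^2 = 1089 <= 1104 < 1156 = 34^2.
Iterate m_{i+1} = d_i*a_i - m_i, d_{i+1} = (1104 - m_{i+1}^2)/d_i, a_{i+1} = floor((a_0 + m_{i+1})/d_{i+1}):
  m_1 = 1*33 - 0 = 33, d_1 = (1104 - 33^2)/1 = 15/1 = 15, a_1 = floor((33 + 33)/15) = 4.
  m_2 = 15*4 - 33 = 27, d_2 = (1104 - 27^2)/15 = 375/15 = 25, a_2 = floor((33 + 27)/25) = 2.
  m_3 = 25*2 - 27 = 23, d_3 = (1104 - 23^2)/25 = 575/25 = 23, a_3 = floor((33 + 23)/23) = 2.
  m_4 = 23*2 - 23 = 23, d_4 = (1104 - 23^2)/23 = 575/23 = 25, a_4 = floor((33 + 23)/25) = 2.
  m_5 = 25*2 - 23 = 27, d_5 = (1104 - 27^2)/25 = 375/25 = 15, a_5 = floor((33 + 27)/15) = 4.
  m_6 = 15*4 - 27 = 33, d_6 = (1104 - 33^2)/15 = 15/15 = 1, a_6 = floor((33 + 33)/1) = 66.
  m_7 = 1*66 - 33 = 33, d_7 = (1104 - 33^2)/1 = 15/1 = 15: (m_7, d_7) = (m_1, d_1) = (33, 15), so from here the quotients repeat a_1, ..., a_6; the period length is 6.
Hence the expansion of sqrt(1104) is a_0 = 33 followed by the repeating block 4, 2, 2, 2, 4, 66 (period 6).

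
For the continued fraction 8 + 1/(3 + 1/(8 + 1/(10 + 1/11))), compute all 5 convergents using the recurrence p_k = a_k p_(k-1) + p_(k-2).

Using the convergent recurrence p_i = a_i*p_{i-1} + p_{i-2}, q_i = a_i*q_{i-1} + q_{i-2} with p_{-2}=0, p_{-1}=1, q_{-2}=1, q_{-1}=0:
  i=0: a_0=8, p_0 = 8*1 + 0 = 8, q_0 = 8*0 + 1 = 1.
  i=1: a_1=3, p_1 = 3*8 + 1 = 25, q_1 = 3*1 + 0 = 3.
  i=2: a_2=8, p_2 = 8*25 + 8 = 208, q_2 = 8*3 + 1 = 25.
  i=3: a_3=10, p_3 = 10*208 + 25 = 2105, q_3 = 10*25 + 3 = 253.
  i=4: a_4=11, p_4 = 11*2105 + 208 = 23363, q_4 = 11*253 + 25 = 2808.

8/1, 25/3, 208/25, 2105/253, 23363/2808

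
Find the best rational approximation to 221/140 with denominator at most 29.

Expand x = 221/140 as a continued fraction with the Euclidean algorithm:
  221 = 1*140 + 81, so a_0 = 1.
  140 = 1*81 + 59, so a_1 = 1.
  81 = 1*59 + 22, so a_2 = 1.
  59 = 2*22 + 15, so a_3 = 2.
  22 = 1*15 + 7, so a_4 = 1.
  15 = 2*7 + 1, so a_5 = 2.
  7 = 7*1 + 0, so a_6 = 7.
so x = [1; 1, 1, 2, 1, 2, 7].
Convergents (p_i = a_i*p_{i-1} + p_{i-2}, q_i = a_i*q_{i-1} + q_{i-2} with p_{-2}=0, p_{-1}=1, q_{-2}=1, q_{-1}=0), until the denominator exceeds 29:
  i=0: a_0=1, p_0 = 1*1 + 0 = 1, q_0 = 1*0 + 1 = 1.
  i=1: a_1=1, p_1 = 1*1 + 1 = 2, q_1 = 1*1 + 0 = 1.
  i=2: a_2=1, p_2 = 1*2 + 1 = 3, q_2 = 1*1 + 1 = 2.
  i=3: a_3=2, p_3 = 2*3 + 2 = 8, q_3 = 2*2 + 1 = 5.
  i=4: a_4=1, p_4 = 1*8 + 3 = 11, q_4 = 1*5 + 2 = 7.
  i=5: a_5=2, p_5 = 2*11 + 8 = 30, q_5 = 2*7 + 5 = 19.
  i=6: a_6=7, p_6 = 7*30 + 11 = 221, q_6 = 7*19 + 7 = 140.
q_6 = 140 > 29, so the last convergent with denominator <= 29 is p_5/q_5 = 30/19.
The closest fraction with denominator <= 29 is either p_5/q_5 or the intermediate fraction (k*p_5 + p_4)/(k*q_5 + q_4) with the largest k >= 1 whose denominator stays <= 29; these approach x as k grows, and every other convergent or intermediate fraction in range is farther away.
Largest k: floor((29 - q_4)/q_5) = floor((29 - 7)/19) = 1.
That gives (1*30 + 11)/(1*19 + 7) = 41/26.
Compare the errors: |x - 30/19| = |221*19 - 30*140|/(140*19) = 1/2660, and |x - 41/26| = |221*26 - 41*140|/(140*26) = 6/3640.
Cross-multiplying, 1*3640 = 3640 < 15960 = 6*2660, so 1/2660 is smaller: the convergent 30/19 is closer to x than 41/26.

30/19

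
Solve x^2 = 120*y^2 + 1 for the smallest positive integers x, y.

(x, y) = (11, 1)

First expand sqrt(120) as a continued fraction. With x_i = (sqrt(120) + m_i)/d_i and (m_0, d_0) = (0, 1): a_0 = floor(sqrt(120)) = 10, since 10^2 = 100 <= 120 < 121 = 11^2.
Iterate m_{i+1} = d_i*a_i - m_i, d_{i+1} = (120 - m_{i+1}^2)/d_i, a_{i+1} = floor((a_0 + m_{i+1})/d_{i+1}):
  m_1 = 1*10 - 0 = 10, d_1 = (120 - 10^2)/1 = 20/1 = 20, a_1 = floor((10 + 10)/20) = 1.
  m_2 = 20*1 - 10 = 10, d_2 = (120 - 10^2)/20 = 20/20 = 1, a_2 = floor((10 + 10)/1) = 20.
  m_3 = 1*20 - 10 = 10, d_3 = (120 - 10^2)/1 = 20/1 = 20: (m_3, d_3) = (m_1, d_1) = (10, 20), so from here the quotients repeat a_1, a_2; the period length is 2.
So sqrt(120) = [10; (1, 20)] with period length k = 2.
k is even, so the fundamental solution of x^2 - 120y^2 = 1 is (p_{k-1}, q_{k-1}) = (p_1, q_1); compute convergents through index 1.
Convergents (p_i = a_i*p_{i-1} + p_{i-2}, q_i = a_i*q_{i-1} + q_{i-2} with p_{-2}=0, p_{-1}=1, q_{-2}=1, q_{-1}=0):
  i=0: a_0=10, p_0 = 10*1 + 0 = 10, q_0 = 10*0 + 1 = 1.
  i=1: a_1=1, p_1 = 1*10 + 1 = 11, q_1 = 1*1 + 0 = 1.
Check: 11^2 - 120*1^2 = 121 - 120 = 1, so (x, y) = (11, 1) solves the equation, and by the theorem it is the least positive solution.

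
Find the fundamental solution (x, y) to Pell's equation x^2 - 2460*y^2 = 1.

First expand sqrt(2460) as a continued fraction. With x_i = (sqrt(2460) + m_i)/d_i and (m_0, d_0) = (0, 1): a_0 = floor(sqrt(2460)) = 49, since 49^2 = 2401 <= 2460 < 2500 = 50^2.
Iterate m_{i+1} = d_i*a_i - m_i, d_{i+1} = (2460 - m_{i+1}^2)/d_i, a_{i+1} = floor((a_0 + m_{i+1})/d_{i+1}):
  m_1 = 1*49 - 0 = 49, d_1 = (2460 - 49^2)/1 = 59/1 = 59, a_1 = floor((49 + 49)/59) = 1.
  m_2 = 59*1 - 49 = 10, d_2 = (2460 - 10^2)/59 = 2360/59 = 40, a_2 = floor((49 + 10)/40) = 1.
  m_3 = 40*1 - 10 = 30, d_3 = (2460 - 30^2)/40 = 1560/40 = 39, a_3 = floor((49 + 30)/39) = 2.
  m_4 = 39*2 - 30 = 48, d_4 = (2460 - 48^2)/39 = 156/39 = 4, a_4 = floor((49 + 48)/4) = 24.
  m_5 = 4*24 - 48 = 48, d_5 = (2460 - 48^2)/4 = 156/4 = 39, a_5 = floor((49 + 48)/39) = 2.
  m_6 = 39*2 - 48 = 30, d_6 = (2460 - 30^2)/39 = 1560/39 = 40, a_6 = floor((49 + 30)/40) = 1.
  m_7 = 40*1 - 30 = 10, d_7 = (2460 - 10^2)/40 = 2360/40 = 59, a_7 = floor((49 + 10)/59) = 1.
  m_8 = 59*1 - 10 = 49, d_8 = (2460 - 49^2)/59 = 59/59 = 1, a_8 = floor((49 + 49)/1) = 98.
  m_9 = 1*98 - 49 = 49, d_9 = (2460 - 49^2)/1 = 59/1 = 59: (m_9, d_9) = (m_1, d_1) = (49, 59), so from here the quotients repeat a_1, ..., a_8; the period length is 8.
So sqrt(2460) = [49; (1, 1, 2, 24, 2, 1, 1, 98)] with period length k = 8.
k is even, so the fundamental solution of x^2 - 2460y^2 = 1 is (p_{k-1}, q_{k-1}) = (p_7, q_7); compute convergents through index 7.
Convergents (p_i = a_i*p_{i-1} + p_{i-2}, q_i = a_i*q_{i-1} + q_{i-2} with p_{-2}=0, p_{-1}=1, q_{-2}=1, q_{-1}=0):
  i=0: a_0=49, p_0 = 49*1 + 0 = 49, q_0 = 49*0 + 1 = 1.
  i=1: a_1=1, p_1 = 1*49 + 1 = 50, q_1 = 1*1 + 0 = 1.
  i=2: a_2=1, p_2 = 1*50 + 49 = 99, q_2 = 1*1 + 1 = 2.
  i=3: a_3=2, p_3 = 2*99 + 50 = 248, q_3 = 2*2 + 1 = 5.
  i=4: a_4=24, p_4 = 24*248 + 99 = 6051, q_4 = 24*5 + 2 = 122.
  i=5: a_5=2, p_5 = 2*6051 + 248 = 12350, q_5 = 2*122 + 5 = 249.
  i=6: a_6=1, p_6 = 1*12350 + 6051 = 18401, q_6 = 1*249 + 122 = 371.
  i=7: a_7=1, p_7 = 1*18401 + 12350 = 30751, q_7 = 1*371 + 249 = 620.
Check: 30751^2 - 2460*620^2 = 945624001 - 945624000 = 1, so (x, y) = (30751, 620) solves the equation, and by the theorem it is the least positive solution.

(x, y) = (30751, 620)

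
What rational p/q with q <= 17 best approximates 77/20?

50/13

Expand x = 77/20 as a continued fraction with the Euclidean algorithm:
  77 = 3*20 + 17, so a_0 = 3.
  20 = 1*17 + 3, so a_1 = 1.
  17 = 5*3 + 2, so a_2 = 5.
  3 = 1*2 + 1, so a_3 = 1.
  2 = 2*1 + 0, so a_4 = 2.
so x = [3; 1, 5, 1, 2].
Convergents (p_i = a_i*p_{i-1} + p_{i-2}, q_i = a_i*q_{i-1} + q_{i-2} with p_{-2}=0, p_{-1}=1, q_{-2}=1, q_{-1}=0), until the denominator exceeds 17:
  i=0: a_0=3, p_0 = 3*1 + 0 = 3, q_0 = 3*0 + 1 = 1.
  i=1: a_1=1, p_1 = 1*3 + 1 = 4, q_1 = 1*1 + 0 = 1.
  i=2: a_2=5, p_2 = 5*4 + 3 = 23, q_2 = 5*1 + 1 = 6.
  i=3: a_3=1, p_3 = 1*23 + 4 = 27, q_3 = 1*6 + 1 = 7.
  i=4: a_4=2, p_4 = 2*27 + 23 = 77, q_4 = 2*7 + 6 = 20.
q_4 = 20 > 17, so the last convergent with denominator <= 17 is p_3/q_3 = 27/7.
The closest fraction with denominator <= 17 is either p_3/q_3 or the intermediate fraction (k*p_3 + p_2)/(k*q_3 + q_2) with the largest k >= 1 whose denominator stays <= 17; these approach x as k grows, and every other convergent or intermediate fraction in range is farther away.
Largest k: floor((17 - q_2)/q_3) = floor((17 - 6)/7) = 1.
That gives (1*27 + 23)/(1*7 + 6) = 50/13.
Compare the errors: |x - 27/7| = |77*7 - 27*20|/(20*7) = 1/140, and |x - 50/13| = |77*13 - 50*20|/(20*13) = 1/260.
Cross-multiplying, 1*140 = 140 < 260 = 1*260, so 1/260 is smaller: the intermediate fraction 50/13 is closer to x than 27/7.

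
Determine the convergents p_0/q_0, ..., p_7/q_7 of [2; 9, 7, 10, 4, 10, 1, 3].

Using the convergent recurrence p_i = a_i*p_{i-1} + p_{i-2}, q_i = a_i*q_{i-1} + q_{i-2} with p_{-2}=0, p_{-1}=1, q_{-2}=1, q_{-1}=0:
  i=0: a_0=2, p_0 = 2*1 + 0 = 2, q_0 = 2*0 + 1 = 1.
  i=1: a_1=9, p_1 = 9*2 + 1 = 19, q_1 = 9*1 + 0 = 9.
  i=2: a_2=7, p_2 = 7*19 + 2 = 135, q_2 = 7*9 + 1 = 64.
  i=3: a_3=10, p_3 = 10*135 + 19 = 1369, q_3 = 10*64 + 9 = 649.
  i=4: a_4=4, p_4 = 4*1369 + 135 = 5611, q_4 = 4*649 + 64 = 2660.
  i=5: a_5=10, p_5 = 10*5611 + 1369 = 57479, q_5 = 10*2660 + 649 = 27249.
  i=6: a_6=1, p_6 = 1*57479 + 5611 = 63090, q_6 = 1*27249 + 2660 = 29909.
  i=7: a_7=3, p_7 = 3*63090 + 57479 = 246749, q_7 = 3*29909 + 27249 = 116976.

2/1, 19/9, 135/64, 1369/649, 5611/2660, 57479/27249, 63090/29909, 246749/116976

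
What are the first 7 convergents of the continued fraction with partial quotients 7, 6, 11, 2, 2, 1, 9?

Using the convergent recurrence p_i = a_i*p_{i-1} + p_{i-2}, q_i = a_i*q_{i-1} + q_{i-2} with p_{-2}=0, p_{-1}=1, q_{-2}=1, q_{-1}=0:
  i=0: a_0=7, p_0 = 7*1 + 0 = 7, q_0 = 7*0 + 1 = 1.
  i=1: a_1=6, p_1 = 6*7 + 1 = 43, q_1 = 6*1 + 0 = 6.
  i=2: a_2=11, p_2 = 11*43 + 7 = 480, q_2 = 11*6 + 1 = 67.
  i=3: a_3=2, p_3 = 2*480 + 43 = 1003, q_3 = 2*67 + 6 = 140.
  i=4: a_4=2, p_4 = 2*1003 + 480 = 2486, q_4 = 2*140 + 67 = 347.
  i=5: a_5=1, p_5 = 1*2486 + 1003 = 3489, q_5 = 1*347 + 140 = 487.
  i=6: a_6=9, p_6 = 9*3489 + 2486 = 33887, q_6 = 9*487 + 347 = 4730.

7/1, 43/6, 480/67, 1003/140, 2486/347, 3489/487, 33887/4730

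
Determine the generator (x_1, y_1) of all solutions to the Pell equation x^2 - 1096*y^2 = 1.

(x, y) = (3959299, 119595)

First expand sqrt(1096) as a continued fraction. With x_i = (sqrt(1096) + m_i)/d_i and (m_0, d_0) = (0, 1): a_0 = floor(sqrt(1096)) = 33, since 33^2 = 1089 <= 1096 < 1156 = 34^2.
Iterate m_{i+1} = d_i*a_i - m_i, d_{i+1} = (1096 - m_{i+1}^2)/d_i, a_{i+1} = floor((a_0 + m_{i+1})/d_{i+1}):
  m_1 = 1*33 - 0 = 33, d_1 = (1096 - 33^2)/1 = 7/1 = 7, a_1 = floor((33 + 33)/7) = 9.
  m_2 = 7*9 - 33 = 30, d_2 = (1096 - 30^2)/7 = 196/7 = 28, a_2 = floor((33 + 30)/28) = 2.
  m_3 = 28*2 - 30 = 26, d_3 = (1096 - 26^2)/28 = 420/28 = 15, a_3 = floor((33 + 26)/15) = 3.
  m_4 = 15*3 - 26 = 19, d_4 = (1096 - 19^2)/15 = 735/15 = 49, a_4 = floor((33 + 19)/49) = 1.
  m_5 = 49*1 - 19 = 30, d_5 = (1096 - 30^2)/49 = 196/49 = 4, a_5 = floor((33 + 30)/4) = 15.
  m_6 = 4*15 - 30 = 30, d_6 = (1096 - 30^2)/4 = 196/4 = 49, a_6 = floor((33 + 30)/49) = 1.
  m_7 = 49*1 - 30 = 19, d_7 = (1096 - 19^2)/49 = 735/49 = 15, a_7 = floor((33 + 19)/15) = 3.
  m_8 = 15*3 - 19 = 26, d_8 = (1096 - 26^2)/15 = 420/15 = 28, a_8 = floor((33 + 26)/28) = 2.
  m_9 = 28*2 - 26 = 30, d_9 = (1096 - 30^2)/28 = 196/28 = 7, a_9 = floor((33 + 30)/7) = 9.
  m_10 = 7*9 - 30 = 33, d_10 = (1096 - 33^2)/7 = 7/7 = 1, a_10 = floor((33 + 33)/1) = 66.
  m_11 = 1*66 - 33 = 33, d_11 = (1096 - 33^2)/1 = 7/1 = 7: (m_11, d_11) = (m_1, d_1) = (33, 7), so from here the quotients repeat a_1, ..., a_10; the period length is 10.
So sqrt(1096) = [33; (9, 2, 3, 1, 15, 1, 3, 2, 9, 66)] with period length k = 10.
k is even, so the fundamental solution of x^2 - 1096y^2 = 1 is (p_{k-1}, q_{k-1}) = (p_9, q_9); compute convergents through index 9.
Convergents (p_i = a_i*p_{i-1} + p_{i-2}, q_i = a_i*q_{i-1} + q_{i-2} with p_{-2}=0, p_{-1}=1, q_{-2}=1, q_{-1}=0):
  i=0: a_0=33, p_0 = 33*1 + 0 = 33, q_0 = 33*0 + 1 = 1.
  i=1: a_1=9, p_1 = 9*33 + 1 = 298, q_1 = 9*1 + 0 = 9.
  i=2: a_2=2, p_2 = 2*298 + 33 = 629, q_2 = 2*9 + 1 = 19.
  i=3: a_3=3, p_3 = 3*629 + 298 = 2185, q_3 = 3*19 + 9 = 66.
  i=4: a_4=1, p_4 = 1*2185 + 629 = 2814, q_4 = 1*66 + 19 = 85.
  i=5: a_5=15, p_5 = 15*2814 + 2185 = 44395, q_5 = 15*85 + 66 = 1341.
  i=6: a_6=1, p_6 = 1*44395 + 2814 = 47209, q_6 = 1*1341 + 85 = 1426.
  i=7: a_7=3, p_7 = 3*47209 + 44395 = 186022, q_7 = 3*1426 + 1341 = 5619.
  i=8: a_8=2, p_8 = 2*186022 + 47209 = 419253, q_8 = 2*5619 + 1426 = 12664.
  i=9: a_9=9, p_9 = 9*419253 + 186022 = 3959299, q_9 = 9*12664 + 5619 = 119595.
Check: 3959299^2 - 1096*119595^2 = 15676048571401 - 15676048571400 = 1, so (x, y) = (3959299, 119595) solves the equation, and by the theorem it is the least positive solution.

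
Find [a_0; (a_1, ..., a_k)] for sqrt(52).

Write x_i = (sqrt(52) + m_i)/d_i with (m_0, d_0) = (0, 1). a_0 = floor(sqrt(52)) = 7, since 7^2 = 49 <= 52 < 64 = 8^2.
Iterate m_{i+1} = d_i*a_i - m_i, d_{i+1} = (52 - m_{i+1}^2)/d_i, a_{i+1} = floor((a_0 + m_{i+1})/d_{i+1}):
  m_1 = 1*7 - 0 = 7, d_1 = (52 - 7^2)/1 = 3/1 = 3, a_1 = floor((7 + 7)/3) = 4.
  m_2 = 3*4 - 7 = 5, d_2 = (52 - 5^2)/3 = 27/3 = 9, a_2 = floor((7 + 5)/9) = 1.
  m_3 = 9*1 - 5 = 4, d_3 = (52 - 4^2)/9 = 36/9 = 4, a_3 = floor((7 + 4)/4) = 2.
  m_4 = 4*2 - 4 = 4, d_4 = (52 - 4^2)/4 = 36/4 = 9, a_4 = floor((7 + 4)/9) = 1.
  m_5 = 9*1 - 4 = 5, d_5 = (52 - 5^2)/9 = 27/9 = 3, a_5 = floor((7 + 5)/3) = 4.
  m_6 = 3*4 - 5 = 7, d_6 = (52 - 7^2)/3 = 3/3 = 1, a_6 = floor((7 + 7)/1) = 14.
  m_7 = 1*14 - 7 = 7, d_7 = (52 - 7^2)/1 = 3/1 = 3: (m_7, d_7) = (m_1, d_1) = (7, 3), so from here the quotients repeat a_1, ..., a_6; the period length is 6.
Hence the expansion of sqrt(52) is a_0 = 7 followed by the repeating block 4, 1, 2, 1, 4, 14 (period 6).

[7; (4, 1, 2, 1, 4, 14)]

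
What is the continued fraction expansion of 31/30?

[1; 30]

Run the Euclidean algorithm on 31 and 30; the successive quotients are the partial quotients a_0, a_1, ... (each step inverts the fractional part left over by the previous one):
  31 = 1*30 + 1, so a_0 = 1.
  30 = 30*1 + 0, so a_1 = 30.
The remainder reaches 0 after 2 divisions, so the expansion has 2 partial quotients, read off in order.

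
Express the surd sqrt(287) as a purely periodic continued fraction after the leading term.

Write x_i = (sqrt(287) + m_i)/d_i with (m_0, d_0) = (0, 1). a_0 = floor(sqrt(287)) = 16, since 16^2 = 256 <= 287 < 289 = 17^2.
Iterate m_{i+1} = d_i*a_i - m_i, d_{i+1} = (287 - m_{i+1}^2)/d_i, a_{i+1} = floor((a_0 + m_{i+1})/d_{i+1}):
  m_1 = 1*16 - 0 = 16, d_1 = (287 - 16^2)/1 = 31/1 = 31, a_1 = floor((16 + 16)/31) = 1.
  m_2 = 31*1 - 16 = 15, d_2 = (287 - 15^2)/31 = 62/31 = 2, a_2 = floor((16 + 15)/2) = 15.
  m_3 = 2*15 - 15 = 15, d_3 = (287 - 15^2)/2 = 62/2 = 31, a_3 = floor((16 + 15)/31) = 1.
  m_4 = 31*1 - 15 = 16, d_4 = (287 - 16^2)/31 = 31/31 = 1, a_4 = floor((16 + 16)/1) = 32.
  m_5 = 1*32 - 16 = 16, d_5 = (287 - 16^2)/1 = 31/1 = 31: (m_5, d_5) = (m_1, d_1) = (16, 31), so from here the quotients repeat a_1, ..., a_4; the period length is 4.
Hence the expansion of sqrt(287) is a_0 = 16 followed by the repeating block 1, 15, 1, 32 (period 4).

[16; (1, 15, 1, 32)]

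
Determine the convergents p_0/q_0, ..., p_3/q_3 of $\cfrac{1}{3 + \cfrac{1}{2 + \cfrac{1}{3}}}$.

Using the convergent recurrence p_i = a_i*p_{i-1} + p_{i-2}, q_i = a_i*q_{i-1} + q_{i-2} with p_{-2}=0, p_{-1}=1, q_{-2}=1, q_{-1}=0:
  i=0: a_0=0, p_0 = 0*1 + 0 = 0, q_0 = 0*0 + 1 = 1.
  i=1: a_1=3, p_1 = 3*0 + 1 = 1, q_1 = 3*1 + 0 = 3.
  i=2: a_2=2, p_2 = 2*1 + 0 = 2, q_2 = 2*3 + 1 = 7.
  i=3: a_3=3, p_3 = 3*2 + 1 = 7, q_3 = 3*7 + 3 = 24.

0/1, 1/3, 2/7, 7/24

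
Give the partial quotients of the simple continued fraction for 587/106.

Run the Euclidean algorithm on 587 and 106; the successive quotients are the partial quotients a_0, a_1, ... (each step inverts the fractional part left over by the previous one):
  587 = 5*106 + 57, so a_0 = 5.
  106 = 1*57 + 49, so a_1 = 1.
  57 = 1*49 + 8, so a_2 = 1.
  49 = 6*8 + 1, so a_3 = 6.
  8 = 8*1 + 0, so a_4 = 8.
The remainder reaches 0 after 5 divisions, so the expansion has 5 partial quotients, read off in order.

[5; 1, 1, 6, 8]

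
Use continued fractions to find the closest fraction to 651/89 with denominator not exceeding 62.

395/54

Expand x = 651/89 as a continued fraction with the Euclidean algorithm:
  651 = 7*89 + 28, so a_0 = 7.
  89 = 3*28 + 5, so a_1 = 3.
  28 = 5*5 + 3, so a_2 = 5.
  5 = 1*3 + 2, so a_3 = 1.
  3 = 1*2 + 1, so a_4 = 1.
  2 = 2*1 + 0, so a_5 = 2.
so x = [7; 3, 5, 1, 1, 2].
Convergents (p_i = a_i*p_{i-1} + p_{i-2}, q_i = a_i*q_{i-1} + q_{i-2} with p_{-2}=0, p_{-1}=1, q_{-2}=1, q_{-1}=0), until the denominator exceeds 62:
  i=0: a_0=7, p_0 = 7*1 + 0 = 7, q_0 = 7*0 + 1 = 1.
  i=1: a_1=3, p_1 = 3*7 + 1 = 22, q_1 = 3*1 + 0 = 3.
  i=2: a_2=5, p_2 = 5*22 + 7 = 117, q_2 = 5*3 + 1 = 16.
  i=3: a_3=1, p_3 = 1*117 + 22 = 139, q_3 = 1*16 + 3 = 19.
  i=4: a_4=1, p_4 = 1*139 + 117 = 256, q_4 = 1*19 + 16 = 35.
  i=5: a_5=2, p_5 = 2*256 + 139 = 651, q_5 = 2*35 + 19 = 89.
q_5 = 89 > 62, so the last convergent with denominator <= 62 is p_4/q_4 = 256/35.
The closest fraction with denominator <= 62 is either p_4/q_4 or the intermediate fraction (k*p_4 + p_3)/(k*q_4 + q_3) with the largest k >= 1 whose denominator stays <= 62; these approach x as k grows, and every other convergent or intermediate fraction in range is farther away.
Largest k: floor((62 - q_3)/q_4) = floor((62 - 19)/35) = 1.
That gives (1*256 + 139)/(1*35 + 19) = 395/54.
Compare the errors: |x - 256/35| = |651*35 - 256*89|/(89*35) = 1/3115, and |x - 395/54| = |651*54 - 395*89|/(89*54) = 1/4806.
Cross-multiplying, 1*3115 = 3115 < 4806 = 1*4806, so 1/4806 is smaller: the intermediate fraction 395/54 is closer to x than 256/35.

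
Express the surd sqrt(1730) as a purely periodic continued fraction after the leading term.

Write x_i = (sqrt(1730) + m_i)/d_i with (m_0, d_0) = (0, 1). a_0 = floor(sqrt(1730)) = 41, since 41^2 = 1681 <= 1730 < 1764 = 42^2.
Iterate m_{i+1} = d_i*a_i - m_i, d_{i+1} = (1730 - m_{i+1}^2)/d_i, a_{i+1} = floor((a_0 + m_{i+1})/d_{i+1}):
  m_1 = 1*41 - 0 = 41, d_1 = (1730 - 41^2)/1 = 49/1 = 49, a_1 = floor((41 + 41)/49) = 1.
  m_2 = 49*1 - 41 = 8, d_2 = (1730 - 8^2)/49 = 1666/49 = 34, a_2 = floor((41 + 8)/34) = 1.
  m_3 = 34*1 - 8 = 26, d_3 = (1730 - 26^2)/34 = 1054/34 = 31, a_3 = floor((41 + 26)/31) = 2.
  m_4 = 31*2 - 26 = 36, d_4 = (1730 - 36^2)/31 = 434/31 = 14, a_4 = floor((41 + 36)/14) = 5.
  m_5 = 14*5 - 36 = 34, d_5 = (1730 - 34^2)/14 = 574/14 = 41, a_5 = floor((41 + 34)/41) = 1.
  m_6 = 41*1 - 34 = 7, d_6 = (1730 - 7^2)/41 = 1681/41 = 41, a_6 = floor((41 + 7)/41) = 1.
  m_7 = 41*1 - 7 = 34, d_7 = (1730 - 34^2)/41 = 574/41 = 14, a_7 = floor((41 + 34)/14) = 5.
  m_8 = 14*5 - 34 = 36, d_8 = (1730 - 36^2)/14 = 434/14 = 31, a_8 = floor((41 + 36)/31) = 2.
  m_9 = 31*2 - 36 = 26, d_9 = (1730 - 26^2)/31 = 1054/31 = 34, a_9 = floor((41 + 26)/34) = 1.
  m_10 = 34*1 - 26 = 8, d_10 = (1730 - 8^2)/34 = 1666/34 = 49, a_10 = floor((41 + 8)/49) = 1.
  m_11 = 49*1 - 8 = 41, d_11 = (1730 - 41^2)/49 = 49/49 = 1, a_11 = floor((41 + 41)/1) = 82.
  m_12 = 1*82 - 41 = 41, d_12 = (1730 - 41^2)/1 = 49/1 = 49: (m_12, d_12) = (m_1, d_1) = (41, 49), so from here the quotients repeat a_1, ..., a_11; the period length is 11.
Hence the expansion of sqrt(1730) is a_0 = 41 followed by the repeating block 1, 1, 2, 5, 1, 1, 5, 2, 1, 1, 82 (period 11).

[41; (1, 1, 2, 5, 1, 1, 5, 2, 1, 1, 82)]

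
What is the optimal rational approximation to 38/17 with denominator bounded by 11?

20/9

Expand x = 38/17 as a continued fraction with the Euclidean algorithm:
  38 = 2*17 + 4, so a_0 = 2.
  17 = 4*4 + 1, so a_1 = 4.
  4 = 4*1 + 0, so a_2 = 4.
so x = [2; 4, 4].
Convergents (p_i = a_i*p_{i-1} + p_{i-2}, q_i = a_i*q_{i-1} + q_{i-2} with p_{-2}=0, p_{-1}=1, q_{-2}=1, q_{-1}=0), until the denominator exceeds 11:
  i=0: a_0=2, p_0 = 2*1 + 0 = 2, q_0 = 2*0 + 1 = 1.
  i=1: a_1=4, p_1 = 4*2 + 1 = 9, q_1 = 4*1 + 0 = 4.
  i=2: a_2=4, p_2 = 4*9 + 2 = 38, q_2 = 4*4 + 1 = 17.
q_2 = 17 > 11, so the last convergent with denominator <= 11 is p_1/q_1 = 9/4.
The closest fraction with denominator <= 11 is either p_1/q_1 or the intermediate fraction (k*p_1 + p_0)/(k*q_1 + q_0) with the largest k >= 1 whose denominator stays <= 11; these approach x as k grows, and every other convergent or intermediate fraction in range is farther away.
Largest k: floor((11 - q_0)/q_1) = floor((11 - 1)/4) = 2.
That gives (2*9 + 2)/(2*4 + 1) = 20/9.
Compare the errors: |x - 9/4| = |38*4 - 9*17|/(17*4) = 1/68, and |x - 20/9| = |38*9 - 20*17|/(17*9) = 2/153.
Cross-multiplying, 2*68 = 136 < 153 = 1*153, so 2/153 is smaller: the intermediate fraction 20/9 is closer to x than 9/4.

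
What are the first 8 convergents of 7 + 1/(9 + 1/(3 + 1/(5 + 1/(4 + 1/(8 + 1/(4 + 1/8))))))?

7/1, 64/9, 199/28, 1059/149, 4435/624, 36539/5141, 150591/21188, 1241267/174645

Using the convergent recurrence p_i = a_i*p_{i-1} + p_{i-2}, q_i = a_i*q_{i-1} + q_{i-2} with p_{-2}=0, p_{-1}=1, q_{-2}=1, q_{-1}=0:
  i=0: a_0=7, p_0 = 7*1 + 0 = 7, q_0 = 7*0 + 1 = 1.
  i=1: a_1=9, p_1 = 9*7 + 1 = 64, q_1 = 9*1 + 0 = 9.
  i=2: a_2=3, p_2 = 3*64 + 7 = 199, q_2 = 3*9 + 1 = 28.
  i=3: a_3=5, p_3 = 5*199 + 64 = 1059, q_3 = 5*28 + 9 = 149.
  i=4: a_4=4, p_4 = 4*1059 + 199 = 4435, q_4 = 4*149 + 28 = 624.
  i=5: a_5=8, p_5 = 8*4435 + 1059 = 36539, q_5 = 8*624 + 149 = 5141.
  i=6: a_6=4, p_6 = 4*36539 + 4435 = 150591, q_6 = 4*5141 + 624 = 21188.
  i=7: a_7=8, p_7 = 8*150591 + 36539 = 1241267, q_7 = 8*21188 + 5141 = 174645.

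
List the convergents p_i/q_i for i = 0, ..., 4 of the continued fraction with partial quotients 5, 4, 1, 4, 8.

Using the convergent recurrence p_i = a_i*p_{i-1} + p_{i-2}, q_i = a_i*q_{i-1} + q_{i-2} with p_{-2}=0, p_{-1}=1, q_{-2}=1, q_{-1}=0:
  i=0: a_0=5, p_0 = 5*1 + 0 = 5, q_0 = 5*0 + 1 = 1.
  i=1: a_1=4, p_1 = 4*5 + 1 = 21, q_1 = 4*1 + 0 = 4.
  i=2: a_2=1, p_2 = 1*21 + 5 = 26, q_2 = 1*4 + 1 = 5.
  i=3: a_3=4, p_3 = 4*26 + 21 = 125, q_3 = 4*5 + 4 = 24.
  i=4: a_4=8, p_4 = 8*125 + 26 = 1026, q_4 = 8*24 + 5 = 197.

5/1, 21/4, 26/5, 125/24, 1026/197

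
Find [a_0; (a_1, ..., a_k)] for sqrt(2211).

[47; (47, 94)]

Write x_i = (sqrt(2211) + m_i)/d_i with (m_0, d_0) = (0, 1). a_0 = floor(sqrt(2211)) = 47, since 47^2 = 2209 <= 2211 < 2304 = 48^2.
Iterate m_{i+1} = d_i*a_i - m_i, d_{i+1} = (2211 - m_{i+1}^2)/d_i, a_{i+1} = floor((a_0 + m_{i+1})/d_{i+1}):
  m_1 = 1*47 - 0 = 47, d_1 = (2211 - 47^2)/1 = 2/1 = 2, a_1 = floor((47 + 47)/2) = 47.
  m_2 = 2*47 - 47 = 47, d_2 = (2211 - 47^2)/2 = 2/2 = 1, a_2 = floor((47 + 47)/1) = 94.
  m_3 = 1*94 - 47 = 47, d_3 = (2211 - 47^2)/1 = 2/1 = 2: (m_3, d_3) = (m_1, d_1) = (47, 2), so from here the quotients repeat a_1, a_2; the period length is 2.
Hence the expansion of sqrt(2211) is a_0 = 47 followed by the repeating block 47, 94 (period 2).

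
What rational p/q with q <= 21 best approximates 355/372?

Expand x = 355/372 as a continued fraction with the Euclidean algorithm:
  355 = 0*372 + 355, so a_0 = 0.
  372 = 1*355 + 17, so a_1 = 1.
  355 = 20*17 + 15, so a_2 = 20.
  17 = 1*15 + 2, so a_3 = 1.
  15 = 7*2 + 1, so a_4 = 7.
  2 = 2*1 + 0, so a_5 = 2.
so x = [0; 1, 20, 1, 7, 2].
Convergents (p_i = a_i*p_{i-1} + p_{i-2}, q_i = a_i*q_{i-1} + q_{i-2} with p_{-2}=0, p_{-1}=1, q_{-2}=1, q_{-1}=0), until the denominator exceeds 21:
  i=0: a_0=0, p_0 = 0*1 + 0 = 0, q_0 = 0*0 + 1 = 1.
  i=1: a_1=1, p_1 = 1*0 + 1 = 1, q_1 = 1*1 + 0 = 1.
  i=2: a_2=20, p_2 = 20*1 + 0 = 20, q_2 = 20*1 + 1 = 21.
  i=3: a_3=1, p_3 = 1*20 + 1 = 21, q_3 = 1*21 + 1 = 22.
q_3 = 22 > 21, so the last convergent with denominator <= 21 is p_2/q_2 = 20/21.
The closest fraction with denominator <= 21 is either p_2/q_2 or the intermediate fraction (k*p_2 + p_1)/(k*q_2 + q_1) with the largest k >= 1 whose denominator stays <= 21; these approach x as k grows, and every other convergent or intermediate fraction in range is farther away.
Largest k: floor((21 - q_1)/q_2) = floor((21 - 1)/21) = 0.
Since k = 0, no intermediate fraction beyond p_2/q_2 has denominator <= 21, so the convergent 20/21 is the closest (its error is |355*21 - 20*372|/(372*21) = 15/7812).

20/21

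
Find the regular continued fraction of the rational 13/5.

Run the Euclidean algorithm on 13 and 5; the successive quotients are the partial quotients a_0, a_1, ... (each step inverts the fractional part left over by the previous one):
  13 = 2*5 + 3, so a_0 = 2.
  5 = 1*3 + 2, so a_1 = 1.
  3 = 1*2 + 1, so a_2 = 1.
  2 = 2*1 + 0, so a_3 = 2.
The remainder reaches 0 after 4 divisions, so the expansion has 4 partial quotients, read off in order.

[2; 1, 1, 2]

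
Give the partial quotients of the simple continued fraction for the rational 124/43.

[2; 1, 7, 1, 1, 2]

Run the Euclidean algorithm on 124 and 43; the successive quotients are the partial quotients a_0, a_1, ... (each step inverts the fractional part left over by the previous one):
  124 = 2*43 + 38, so a_0 = 2.
  43 = 1*38 + 5, so a_1 = 1.
  38 = 7*5 + 3, so a_2 = 7.
  5 = 1*3 + 2, so a_3 = 1.
  3 = 1*2 + 1, so a_4 = 1.
  2 = 2*1 + 0, so a_5 = 2.
The remainder reaches 0 after 6 divisions, so the expansion has 6 partial quotients, read off in order.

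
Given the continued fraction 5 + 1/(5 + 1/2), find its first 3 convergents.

Using the convergent recurrence p_i = a_i*p_{i-1} + p_{i-2}, q_i = a_i*q_{i-1} + q_{i-2} with p_{-2}=0, p_{-1}=1, q_{-2}=1, q_{-1}=0:
  i=0: a_0=5, p_0 = 5*1 + 0 = 5, q_0 = 5*0 + 1 = 1.
  i=1: a_1=5, p_1 = 5*5 + 1 = 26, q_1 = 5*1 + 0 = 5.
  i=2: a_2=2, p_2 = 2*26 + 5 = 57, q_2 = 2*5 + 1 = 11.

5/1, 26/5, 57/11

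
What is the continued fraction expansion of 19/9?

Run the Euclidean algorithm on 19 and 9; the successive quotients are the partial quotients a_0, a_1, ... (each step inverts the fractional part left over by the previous one):
  19 = 2*9 + 1, so a_0 = 2.
  9 = 9*1 + 0, so a_1 = 9.
The remainder reaches 0 after 2 divisions, so the expansion has 2 partial quotients, read off in order.

[2; 9]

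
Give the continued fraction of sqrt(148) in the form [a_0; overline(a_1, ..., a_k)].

Write x_i = (sqrt(148) + m_i)/d_i with (m_0, d_0) = (0, 1). a_0 = floor(sqrt(148)) = 12, since 12^2 = 144 <= 148 < 169 = 13^2.
Iterate m_{i+1} = d_i*a_i - m_i, d_{i+1} = (148 - m_{i+1}^2)/d_i, a_{i+1} = floor((a_0 + m_{i+1})/d_{i+1}):
  m_1 = 1*12 - 0 = 12, d_1 = (148 - 12^2)/1 = 4/1 = 4, a_1 = floor((12 + 12)/4) = 6.
  m_2 = 4*6 - 12 = 12, d_2 = (148 - 12^2)/4 = 4/4 = 1, a_2 = floor((12 + 12)/1) = 24.
  m_3 = 1*24 - 12 = 12, d_3 = (148 - 12^2)/1 = 4/1 = 4: (m_3, d_3) = (m_1, d_1) = (12, 4), so from here the quotients repeat a_1, a_2; the period length is 2.
Hence the expansion of sqrt(148) is a_0 = 12 followed by the repeating block 6, 24 (period 2).

[12; overline(6, 24)]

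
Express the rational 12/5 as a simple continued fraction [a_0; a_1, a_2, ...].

[2; 2, 2]

Run the Euclidean algorithm on 12 and 5; the successive quotients are the partial quotients a_0, a_1, ... (each step inverts the fractional part left over by the previous one):
  12 = 2*5 + 2, so a_0 = 2.
  5 = 2*2 + 1, so a_1 = 2.
  2 = 2*1 + 0, so a_2 = 2.
The remainder reaches 0 after 3 divisions, so the expansion has 3 partial quotients, read off in order.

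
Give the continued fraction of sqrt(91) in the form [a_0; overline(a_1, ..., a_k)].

[9; overline(1, 1, 5, 1, 5, 1, 1, 18)]

Write x_i = (sqrt(91) + m_i)/d_i with (m_0, d_0) = (0, 1). a_0 = floor(sqrt(91)) = 9, since 9^2 = 81 <= 91 < 100 = 10^2.
Iterate m_{i+1} = d_i*a_i - m_i, d_{i+1} = (91 - m_{i+1}^2)/d_i, a_{i+1} = floor((a_0 + m_{i+1})/d_{i+1}):
  m_1 = 1*9 - 0 = 9, d_1 = (91 - 9^2)/1 = 10/1 = 10, a_1 = floor((9 + 9)/10) = 1.
  m_2 = 10*1 - 9 = 1, d_2 = (91 - 1^2)/10 = 90/10 = 9, a_2 = floor((9 + 1)/9) = 1.
  m_3 = 9*1 - 1 = 8, d_3 = (91 - 8^2)/9 = 27/9 = 3, a_3 = floor((9 + 8)/3) = 5.
  m_4 = 3*5 - 8 = 7, d_4 = (91 - 7^2)/3 = 42/3 = 14, a_4 = floor((9 + 7)/14) = 1.
  m_5 = 14*1 - 7 = 7, d_5 = (91 - 7^2)/14 = 42/14 = 3, a_5 = floor((9 + 7)/3) = 5.
  m_6 = 3*5 - 7 = 8, d_6 = (91 - 8^2)/3 = 27/3 = 9, a_6 = floor((9 + 8)/9) = 1.
  m_7 = 9*1 - 8 = 1, d_7 = (91 - 1^2)/9 = 90/9 = 10, a_7 = floor((9 + 1)/10) = 1.
  m_8 = 10*1 - 1 = 9, d_8 = (91 - 9^2)/10 = 10/10 = 1, a_8 = floor((9 + 9)/1) = 18.
  m_9 = 1*18 - 9 = 9, d_9 = (91 - 9^2)/1 = 10/1 = 10: (m_9, d_9) = (m_1, d_1) = (9, 10), so from here the quotients repeat a_1, ..., a_8; the period length is 8.
Hence the expansion of sqrt(91) is a_0 = 9 followed by the repeating block 1, 1, 5, 1, 5, 1, 1, 18 (period 8).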